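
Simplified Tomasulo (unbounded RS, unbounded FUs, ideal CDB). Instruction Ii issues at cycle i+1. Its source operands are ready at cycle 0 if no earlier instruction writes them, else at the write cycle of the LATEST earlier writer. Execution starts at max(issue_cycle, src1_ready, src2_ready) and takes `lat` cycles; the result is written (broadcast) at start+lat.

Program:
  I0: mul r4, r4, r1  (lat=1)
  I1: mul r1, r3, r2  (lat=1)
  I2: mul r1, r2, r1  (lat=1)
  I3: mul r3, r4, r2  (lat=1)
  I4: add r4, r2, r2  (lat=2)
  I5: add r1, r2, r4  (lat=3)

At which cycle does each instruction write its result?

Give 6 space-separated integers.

I0 mul r4: issue@1 deps=(None,None) exec_start@1 write@2
I1 mul r1: issue@2 deps=(None,None) exec_start@2 write@3
I2 mul r1: issue@3 deps=(None,1) exec_start@3 write@4
I3 mul r3: issue@4 deps=(0,None) exec_start@4 write@5
I4 add r4: issue@5 deps=(None,None) exec_start@5 write@7
I5 add r1: issue@6 deps=(None,4) exec_start@7 write@10

Answer: 2 3 4 5 7 10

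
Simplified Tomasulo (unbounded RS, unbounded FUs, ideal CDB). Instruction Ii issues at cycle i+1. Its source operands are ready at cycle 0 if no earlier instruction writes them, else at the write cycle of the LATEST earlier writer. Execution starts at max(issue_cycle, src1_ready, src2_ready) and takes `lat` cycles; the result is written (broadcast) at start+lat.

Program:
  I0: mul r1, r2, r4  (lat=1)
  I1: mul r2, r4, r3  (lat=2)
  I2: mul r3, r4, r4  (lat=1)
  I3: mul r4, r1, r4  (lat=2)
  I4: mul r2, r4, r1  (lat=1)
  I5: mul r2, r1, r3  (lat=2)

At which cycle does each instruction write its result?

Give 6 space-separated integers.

Answer: 2 4 4 6 7 8

Derivation:
I0 mul r1: issue@1 deps=(None,None) exec_start@1 write@2
I1 mul r2: issue@2 deps=(None,None) exec_start@2 write@4
I2 mul r3: issue@3 deps=(None,None) exec_start@3 write@4
I3 mul r4: issue@4 deps=(0,None) exec_start@4 write@6
I4 mul r2: issue@5 deps=(3,0) exec_start@6 write@7
I5 mul r2: issue@6 deps=(0,2) exec_start@6 write@8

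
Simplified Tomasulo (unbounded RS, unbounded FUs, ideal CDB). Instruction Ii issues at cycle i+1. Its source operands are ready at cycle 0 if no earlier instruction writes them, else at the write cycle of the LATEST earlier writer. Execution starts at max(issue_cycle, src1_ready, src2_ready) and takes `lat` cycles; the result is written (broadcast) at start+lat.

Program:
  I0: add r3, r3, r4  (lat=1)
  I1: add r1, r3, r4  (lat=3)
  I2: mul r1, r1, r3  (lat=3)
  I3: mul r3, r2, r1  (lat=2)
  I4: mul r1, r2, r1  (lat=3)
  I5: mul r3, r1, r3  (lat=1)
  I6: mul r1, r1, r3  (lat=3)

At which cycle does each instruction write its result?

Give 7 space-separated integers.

Answer: 2 5 8 10 11 12 15

Derivation:
I0 add r3: issue@1 deps=(None,None) exec_start@1 write@2
I1 add r1: issue@2 deps=(0,None) exec_start@2 write@5
I2 mul r1: issue@3 deps=(1,0) exec_start@5 write@8
I3 mul r3: issue@4 deps=(None,2) exec_start@8 write@10
I4 mul r1: issue@5 deps=(None,2) exec_start@8 write@11
I5 mul r3: issue@6 deps=(4,3) exec_start@11 write@12
I6 mul r1: issue@7 deps=(4,5) exec_start@12 write@15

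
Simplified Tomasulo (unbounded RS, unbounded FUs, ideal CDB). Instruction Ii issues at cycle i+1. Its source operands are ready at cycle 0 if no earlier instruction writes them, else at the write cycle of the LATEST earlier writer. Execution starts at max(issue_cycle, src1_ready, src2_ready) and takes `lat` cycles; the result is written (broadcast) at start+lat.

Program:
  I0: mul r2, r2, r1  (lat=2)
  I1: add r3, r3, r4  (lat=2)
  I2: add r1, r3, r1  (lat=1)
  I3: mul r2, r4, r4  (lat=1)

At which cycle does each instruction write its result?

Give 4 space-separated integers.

Answer: 3 4 5 5

Derivation:
I0 mul r2: issue@1 deps=(None,None) exec_start@1 write@3
I1 add r3: issue@2 deps=(None,None) exec_start@2 write@4
I2 add r1: issue@3 deps=(1,None) exec_start@4 write@5
I3 mul r2: issue@4 deps=(None,None) exec_start@4 write@5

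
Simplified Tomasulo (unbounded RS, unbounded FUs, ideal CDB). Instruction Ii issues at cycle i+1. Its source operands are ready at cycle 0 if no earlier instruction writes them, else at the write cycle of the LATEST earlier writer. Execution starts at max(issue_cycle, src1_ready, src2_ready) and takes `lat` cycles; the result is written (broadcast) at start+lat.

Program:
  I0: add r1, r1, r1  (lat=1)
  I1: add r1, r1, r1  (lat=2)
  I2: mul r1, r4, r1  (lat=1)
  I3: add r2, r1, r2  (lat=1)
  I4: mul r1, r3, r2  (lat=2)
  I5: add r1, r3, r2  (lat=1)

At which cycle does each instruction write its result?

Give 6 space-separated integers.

Answer: 2 4 5 6 8 7

Derivation:
I0 add r1: issue@1 deps=(None,None) exec_start@1 write@2
I1 add r1: issue@2 deps=(0,0) exec_start@2 write@4
I2 mul r1: issue@3 deps=(None,1) exec_start@4 write@5
I3 add r2: issue@4 deps=(2,None) exec_start@5 write@6
I4 mul r1: issue@5 deps=(None,3) exec_start@6 write@8
I5 add r1: issue@6 deps=(None,3) exec_start@6 write@7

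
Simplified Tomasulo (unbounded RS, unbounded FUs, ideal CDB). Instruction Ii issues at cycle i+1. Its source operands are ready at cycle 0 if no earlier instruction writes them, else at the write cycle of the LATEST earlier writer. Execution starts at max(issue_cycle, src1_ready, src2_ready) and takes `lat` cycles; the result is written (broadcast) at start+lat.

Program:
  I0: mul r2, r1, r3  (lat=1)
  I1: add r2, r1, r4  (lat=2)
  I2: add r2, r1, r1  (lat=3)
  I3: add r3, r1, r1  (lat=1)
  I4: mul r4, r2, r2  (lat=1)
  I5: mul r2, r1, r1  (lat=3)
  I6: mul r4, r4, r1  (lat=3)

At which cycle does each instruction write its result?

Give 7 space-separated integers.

Answer: 2 4 6 5 7 9 10

Derivation:
I0 mul r2: issue@1 deps=(None,None) exec_start@1 write@2
I1 add r2: issue@2 deps=(None,None) exec_start@2 write@4
I2 add r2: issue@3 deps=(None,None) exec_start@3 write@6
I3 add r3: issue@4 deps=(None,None) exec_start@4 write@5
I4 mul r4: issue@5 deps=(2,2) exec_start@6 write@7
I5 mul r2: issue@6 deps=(None,None) exec_start@6 write@9
I6 mul r4: issue@7 deps=(4,None) exec_start@7 write@10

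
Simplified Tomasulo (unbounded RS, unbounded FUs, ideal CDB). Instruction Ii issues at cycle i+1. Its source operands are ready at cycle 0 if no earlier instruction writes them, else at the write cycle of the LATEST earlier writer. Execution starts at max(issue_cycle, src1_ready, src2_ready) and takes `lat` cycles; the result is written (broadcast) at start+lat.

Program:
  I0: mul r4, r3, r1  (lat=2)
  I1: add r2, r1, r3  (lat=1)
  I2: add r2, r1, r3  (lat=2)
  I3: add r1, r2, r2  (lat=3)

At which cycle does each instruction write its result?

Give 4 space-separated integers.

Answer: 3 3 5 8

Derivation:
I0 mul r4: issue@1 deps=(None,None) exec_start@1 write@3
I1 add r2: issue@2 deps=(None,None) exec_start@2 write@3
I2 add r2: issue@3 deps=(None,None) exec_start@3 write@5
I3 add r1: issue@4 deps=(2,2) exec_start@5 write@8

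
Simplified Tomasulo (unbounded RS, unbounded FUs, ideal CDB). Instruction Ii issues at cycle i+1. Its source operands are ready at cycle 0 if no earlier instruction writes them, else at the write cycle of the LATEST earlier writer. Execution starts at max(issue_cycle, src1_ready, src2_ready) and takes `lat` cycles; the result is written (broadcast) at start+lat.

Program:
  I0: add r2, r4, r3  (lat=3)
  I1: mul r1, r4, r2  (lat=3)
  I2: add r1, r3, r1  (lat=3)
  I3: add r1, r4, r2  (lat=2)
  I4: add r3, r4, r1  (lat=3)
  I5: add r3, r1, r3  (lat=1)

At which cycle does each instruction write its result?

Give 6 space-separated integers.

Answer: 4 7 10 6 9 10

Derivation:
I0 add r2: issue@1 deps=(None,None) exec_start@1 write@4
I1 mul r1: issue@2 deps=(None,0) exec_start@4 write@7
I2 add r1: issue@3 deps=(None,1) exec_start@7 write@10
I3 add r1: issue@4 deps=(None,0) exec_start@4 write@6
I4 add r3: issue@5 deps=(None,3) exec_start@6 write@9
I5 add r3: issue@6 deps=(3,4) exec_start@9 write@10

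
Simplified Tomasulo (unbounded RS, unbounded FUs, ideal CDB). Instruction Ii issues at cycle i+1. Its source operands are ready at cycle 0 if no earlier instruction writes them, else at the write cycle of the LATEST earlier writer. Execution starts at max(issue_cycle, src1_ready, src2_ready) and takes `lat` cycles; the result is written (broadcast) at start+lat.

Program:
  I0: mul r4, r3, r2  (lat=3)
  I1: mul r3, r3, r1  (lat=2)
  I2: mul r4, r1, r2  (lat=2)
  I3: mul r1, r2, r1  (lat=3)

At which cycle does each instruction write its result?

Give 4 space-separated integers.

I0 mul r4: issue@1 deps=(None,None) exec_start@1 write@4
I1 mul r3: issue@2 deps=(None,None) exec_start@2 write@4
I2 mul r4: issue@3 deps=(None,None) exec_start@3 write@5
I3 mul r1: issue@4 deps=(None,None) exec_start@4 write@7

Answer: 4 4 5 7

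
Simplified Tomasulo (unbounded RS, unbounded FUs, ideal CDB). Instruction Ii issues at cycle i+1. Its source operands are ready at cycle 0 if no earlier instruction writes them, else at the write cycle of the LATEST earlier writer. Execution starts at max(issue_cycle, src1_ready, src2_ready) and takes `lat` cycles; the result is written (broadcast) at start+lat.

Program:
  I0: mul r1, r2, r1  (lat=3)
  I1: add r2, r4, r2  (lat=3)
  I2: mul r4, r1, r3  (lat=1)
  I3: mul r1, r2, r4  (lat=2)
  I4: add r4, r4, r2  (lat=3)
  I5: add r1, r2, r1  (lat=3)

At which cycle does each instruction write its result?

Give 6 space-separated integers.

I0 mul r1: issue@1 deps=(None,None) exec_start@1 write@4
I1 add r2: issue@2 deps=(None,None) exec_start@2 write@5
I2 mul r4: issue@3 deps=(0,None) exec_start@4 write@5
I3 mul r1: issue@4 deps=(1,2) exec_start@5 write@7
I4 add r4: issue@5 deps=(2,1) exec_start@5 write@8
I5 add r1: issue@6 deps=(1,3) exec_start@7 write@10

Answer: 4 5 5 7 8 10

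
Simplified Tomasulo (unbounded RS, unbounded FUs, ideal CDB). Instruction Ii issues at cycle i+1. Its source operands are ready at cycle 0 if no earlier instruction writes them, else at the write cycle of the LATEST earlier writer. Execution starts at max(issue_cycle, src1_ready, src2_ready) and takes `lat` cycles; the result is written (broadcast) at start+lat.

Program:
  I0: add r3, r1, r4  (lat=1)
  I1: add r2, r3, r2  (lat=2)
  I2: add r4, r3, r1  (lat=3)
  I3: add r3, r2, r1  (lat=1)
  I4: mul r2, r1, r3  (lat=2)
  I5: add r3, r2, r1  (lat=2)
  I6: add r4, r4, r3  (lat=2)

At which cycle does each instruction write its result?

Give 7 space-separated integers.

Answer: 2 4 6 5 7 9 11

Derivation:
I0 add r3: issue@1 deps=(None,None) exec_start@1 write@2
I1 add r2: issue@2 deps=(0,None) exec_start@2 write@4
I2 add r4: issue@3 deps=(0,None) exec_start@3 write@6
I3 add r3: issue@4 deps=(1,None) exec_start@4 write@5
I4 mul r2: issue@5 deps=(None,3) exec_start@5 write@7
I5 add r3: issue@6 deps=(4,None) exec_start@7 write@9
I6 add r4: issue@7 deps=(2,5) exec_start@9 write@11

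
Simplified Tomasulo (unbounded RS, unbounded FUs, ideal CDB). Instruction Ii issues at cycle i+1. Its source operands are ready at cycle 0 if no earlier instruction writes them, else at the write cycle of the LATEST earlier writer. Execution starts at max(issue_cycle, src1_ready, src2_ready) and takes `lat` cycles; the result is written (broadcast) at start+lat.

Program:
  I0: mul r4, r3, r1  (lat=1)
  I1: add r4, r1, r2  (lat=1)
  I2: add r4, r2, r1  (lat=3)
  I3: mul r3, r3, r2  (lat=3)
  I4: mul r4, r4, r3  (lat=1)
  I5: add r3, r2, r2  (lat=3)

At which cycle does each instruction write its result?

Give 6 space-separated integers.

I0 mul r4: issue@1 deps=(None,None) exec_start@1 write@2
I1 add r4: issue@2 deps=(None,None) exec_start@2 write@3
I2 add r4: issue@3 deps=(None,None) exec_start@3 write@6
I3 mul r3: issue@4 deps=(None,None) exec_start@4 write@7
I4 mul r4: issue@5 deps=(2,3) exec_start@7 write@8
I5 add r3: issue@6 deps=(None,None) exec_start@6 write@9

Answer: 2 3 6 7 8 9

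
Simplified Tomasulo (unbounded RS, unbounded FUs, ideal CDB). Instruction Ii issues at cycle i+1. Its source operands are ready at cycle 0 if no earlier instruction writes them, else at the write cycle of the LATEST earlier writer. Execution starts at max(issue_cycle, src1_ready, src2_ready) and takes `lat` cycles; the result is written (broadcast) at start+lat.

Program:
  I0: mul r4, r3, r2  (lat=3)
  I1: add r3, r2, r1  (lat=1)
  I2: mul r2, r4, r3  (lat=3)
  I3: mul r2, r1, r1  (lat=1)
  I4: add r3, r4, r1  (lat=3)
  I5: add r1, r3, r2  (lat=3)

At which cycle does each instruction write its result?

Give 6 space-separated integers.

Answer: 4 3 7 5 8 11

Derivation:
I0 mul r4: issue@1 deps=(None,None) exec_start@1 write@4
I1 add r3: issue@2 deps=(None,None) exec_start@2 write@3
I2 mul r2: issue@3 deps=(0,1) exec_start@4 write@7
I3 mul r2: issue@4 deps=(None,None) exec_start@4 write@5
I4 add r3: issue@5 deps=(0,None) exec_start@5 write@8
I5 add r1: issue@6 deps=(4,3) exec_start@8 write@11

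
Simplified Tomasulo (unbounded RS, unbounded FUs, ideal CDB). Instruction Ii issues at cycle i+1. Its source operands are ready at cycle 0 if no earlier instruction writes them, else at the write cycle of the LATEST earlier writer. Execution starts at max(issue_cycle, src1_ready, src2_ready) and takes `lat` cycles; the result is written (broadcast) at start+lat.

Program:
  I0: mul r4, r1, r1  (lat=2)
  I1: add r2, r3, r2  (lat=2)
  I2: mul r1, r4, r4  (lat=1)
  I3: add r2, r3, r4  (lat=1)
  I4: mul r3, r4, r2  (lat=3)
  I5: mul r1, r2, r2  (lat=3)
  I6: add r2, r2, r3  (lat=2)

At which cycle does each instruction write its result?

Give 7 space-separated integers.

I0 mul r4: issue@1 deps=(None,None) exec_start@1 write@3
I1 add r2: issue@2 deps=(None,None) exec_start@2 write@4
I2 mul r1: issue@3 deps=(0,0) exec_start@3 write@4
I3 add r2: issue@4 deps=(None,0) exec_start@4 write@5
I4 mul r3: issue@5 deps=(0,3) exec_start@5 write@8
I5 mul r1: issue@6 deps=(3,3) exec_start@6 write@9
I6 add r2: issue@7 deps=(3,4) exec_start@8 write@10

Answer: 3 4 4 5 8 9 10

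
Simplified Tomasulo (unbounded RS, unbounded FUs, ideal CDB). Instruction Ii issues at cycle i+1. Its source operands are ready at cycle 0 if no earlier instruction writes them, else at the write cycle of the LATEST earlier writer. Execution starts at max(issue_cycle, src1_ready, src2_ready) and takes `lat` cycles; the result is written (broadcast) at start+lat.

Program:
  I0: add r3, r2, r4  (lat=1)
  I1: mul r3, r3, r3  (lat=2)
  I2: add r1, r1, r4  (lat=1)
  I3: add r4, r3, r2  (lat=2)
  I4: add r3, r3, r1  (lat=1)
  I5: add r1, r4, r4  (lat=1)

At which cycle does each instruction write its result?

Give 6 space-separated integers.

Answer: 2 4 4 6 6 7

Derivation:
I0 add r3: issue@1 deps=(None,None) exec_start@1 write@2
I1 mul r3: issue@2 deps=(0,0) exec_start@2 write@4
I2 add r1: issue@3 deps=(None,None) exec_start@3 write@4
I3 add r4: issue@4 deps=(1,None) exec_start@4 write@6
I4 add r3: issue@5 deps=(1,2) exec_start@5 write@6
I5 add r1: issue@6 deps=(3,3) exec_start@6 write@7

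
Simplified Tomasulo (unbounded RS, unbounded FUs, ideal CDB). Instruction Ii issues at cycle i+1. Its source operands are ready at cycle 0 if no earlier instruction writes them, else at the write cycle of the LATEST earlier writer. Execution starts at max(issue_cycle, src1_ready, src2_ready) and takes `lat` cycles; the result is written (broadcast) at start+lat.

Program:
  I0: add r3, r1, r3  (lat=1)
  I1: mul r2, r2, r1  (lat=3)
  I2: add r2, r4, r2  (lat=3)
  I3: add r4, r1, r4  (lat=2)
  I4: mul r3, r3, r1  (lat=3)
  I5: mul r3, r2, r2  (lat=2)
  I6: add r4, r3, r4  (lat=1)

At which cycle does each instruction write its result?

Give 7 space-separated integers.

Answer: 2 5 8 6 8 10 11

Derivation:
I0 add r3: issue@1 deps=(None,None) exec_start@1 write@2
I1 mul r2: issue@2 deps=(None,None) exec_start@2 write@5
I2 add r2: issue@3 deps=(None,1) exec_start@5 write@8
I3 add r4: issue@4 deps=(None,None) exec_start@4 write@6
I4 mul r3: issue@5 deps=(0,None) exec_start@5 write@8
I5 mul r3: issue@6 deps=(2,2) exec_start@8 write@10
I6 add r4: issue@7 deps=(5,3) exec_start@10 write@11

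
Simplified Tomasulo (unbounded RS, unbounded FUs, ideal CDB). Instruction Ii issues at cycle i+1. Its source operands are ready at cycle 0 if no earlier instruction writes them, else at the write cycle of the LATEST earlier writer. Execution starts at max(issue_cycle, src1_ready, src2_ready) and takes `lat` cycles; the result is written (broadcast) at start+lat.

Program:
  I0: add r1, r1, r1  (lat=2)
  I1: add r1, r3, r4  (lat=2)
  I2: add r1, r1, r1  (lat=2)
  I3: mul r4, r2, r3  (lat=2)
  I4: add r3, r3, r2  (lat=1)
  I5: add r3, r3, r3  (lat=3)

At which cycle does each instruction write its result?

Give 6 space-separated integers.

I0 add r1: issue@1 deps=(None,None) exec_start@1 write@3
I1 add r1: issue@2 deps=(None,None) exec_start@2 write@4
I2 add r1: issue@3 deps=(1,1) exec_start@4 write@6
I3 mul r4: issue@4 deps=(None,None) exec_start@4 write@6
I4 add r3: issue@5 deps=(None,None) exec_start@5 write@6
I5 add r3: issue@6 deps=(4,4) exec_start@6 write@9

Answer: 3 4 6 6 6 9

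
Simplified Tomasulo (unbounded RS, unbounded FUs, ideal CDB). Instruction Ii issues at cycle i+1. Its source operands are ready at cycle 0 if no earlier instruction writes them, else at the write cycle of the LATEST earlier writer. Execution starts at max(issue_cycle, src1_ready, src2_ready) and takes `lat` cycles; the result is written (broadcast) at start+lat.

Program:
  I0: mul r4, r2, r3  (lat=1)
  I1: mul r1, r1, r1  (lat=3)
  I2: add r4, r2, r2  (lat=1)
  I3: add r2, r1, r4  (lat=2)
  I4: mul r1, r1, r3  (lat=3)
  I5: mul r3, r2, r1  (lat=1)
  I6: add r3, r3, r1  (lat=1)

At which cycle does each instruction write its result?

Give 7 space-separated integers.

Answer: 2 5 4 7 8 9 10

Derivation:
I0 mul r4: issue@1 deps=(None,None) exec_start@1 write@2
I1 mul r1: issue@2 deps=(None,None) exec_start@2 write@5
I2 add r4: issue@3 deps=(None,None) exec_start@3 write@4
I3 add r2: issue@4 deps=(1,2) exec_start@5 write@7
I4 mul r1: issue@5 deps=(1,None) exec_start@5 write@8
I5 mul r3: issue@6 deps=(3,4) exec_start@8 write@9
I6 add r3: issue@7 deps=(5,4) exec_start@9 write@10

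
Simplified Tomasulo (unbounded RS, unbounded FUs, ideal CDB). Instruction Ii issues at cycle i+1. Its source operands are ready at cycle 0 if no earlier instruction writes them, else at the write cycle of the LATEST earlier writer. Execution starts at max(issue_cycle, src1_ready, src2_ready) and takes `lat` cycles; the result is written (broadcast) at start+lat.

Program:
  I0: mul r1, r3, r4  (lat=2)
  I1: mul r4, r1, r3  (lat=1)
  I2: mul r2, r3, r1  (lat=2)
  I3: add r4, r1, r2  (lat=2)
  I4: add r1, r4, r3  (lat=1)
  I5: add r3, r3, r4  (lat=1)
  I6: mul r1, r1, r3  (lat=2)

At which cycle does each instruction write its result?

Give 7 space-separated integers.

I0 mul r1: issue@1 deps=(None,None) exec_start@1 write@3
I1 mul r4: issue@2 deps=(0,None) exec_start@3 write@4
I2 mul r2: issue@3 deps=(None,0) exec_start@3 write@5
I3 add r4: issue@4 deps=(0,2) exec_start@5 write@7
I4 add r1: issue@5 deps=(3,None) exec_start@7 write@8
I5 add r3: issue@6 deps=(None,3) exec_start@7 write@8
I6 mul r1: issue@7 deps=(4,5) exec_start@8 write@10

Answer: 3 4 5 7 8 8 10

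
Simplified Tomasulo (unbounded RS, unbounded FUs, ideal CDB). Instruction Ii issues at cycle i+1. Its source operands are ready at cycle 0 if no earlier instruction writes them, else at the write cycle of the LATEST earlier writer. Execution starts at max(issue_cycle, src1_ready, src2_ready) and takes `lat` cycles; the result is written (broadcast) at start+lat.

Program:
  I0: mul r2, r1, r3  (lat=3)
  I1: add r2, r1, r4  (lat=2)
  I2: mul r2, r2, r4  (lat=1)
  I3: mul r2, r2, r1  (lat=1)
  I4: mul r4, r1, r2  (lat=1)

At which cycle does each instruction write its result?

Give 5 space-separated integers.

I0 mul r2: issue@1 deps=(None,None) exec_start@1 write@4
I1 add r2: issue@2 deps=(None,None) exec_start@2 write@4
I2 mul r2: issue@3 deps=(1,None) exec_start@4 write@5
I3 mul r2: issue@4 deps=(2,None) exec_start@5 write@6
I4 mul r4: issue@5 deps=(None,3) exec_start@6 write@7

Answer: 4 4 5 6 7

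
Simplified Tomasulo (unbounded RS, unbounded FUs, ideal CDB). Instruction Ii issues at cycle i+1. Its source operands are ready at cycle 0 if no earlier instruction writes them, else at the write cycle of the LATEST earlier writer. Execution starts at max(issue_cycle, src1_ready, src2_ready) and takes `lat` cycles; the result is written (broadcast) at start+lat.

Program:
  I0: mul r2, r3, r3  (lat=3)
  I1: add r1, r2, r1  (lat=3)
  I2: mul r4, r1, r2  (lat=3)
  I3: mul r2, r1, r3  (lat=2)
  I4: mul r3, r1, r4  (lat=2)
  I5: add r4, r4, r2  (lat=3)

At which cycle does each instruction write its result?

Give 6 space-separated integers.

I0 mul r2: issue@1 deps=(None,None) exec_start@1 write@4
I1 add r1: issue@2 deps=(0,None) exec_start@4 write@7
I2 mul r4: issue@3 deps=(1,0) exec_start@7 write@10
I3 mul r2: issue@4 deps=(1,None) exec_start@7 write@9
I4 mul r3: issue@5 deps=(1,2) exec_start@10 write@12
I5 add r4: issue@6 deps=(2,3) exec_start@10 write@13

Answer: 4 7 10 9 12 13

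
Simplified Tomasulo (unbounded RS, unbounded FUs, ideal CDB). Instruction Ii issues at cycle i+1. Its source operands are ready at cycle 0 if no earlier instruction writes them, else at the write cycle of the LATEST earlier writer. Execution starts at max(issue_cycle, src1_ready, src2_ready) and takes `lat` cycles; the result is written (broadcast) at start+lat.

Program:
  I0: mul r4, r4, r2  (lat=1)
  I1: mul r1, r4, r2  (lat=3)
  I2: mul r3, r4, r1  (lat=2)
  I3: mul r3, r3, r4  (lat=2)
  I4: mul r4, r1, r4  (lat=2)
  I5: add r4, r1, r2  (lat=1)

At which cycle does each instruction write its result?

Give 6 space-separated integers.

I0 mul r4: issue@1 deps=(None,None) exec_start@1 write@2
I1 mul r1: issue@2 deps=(0,None) exec_start@2 write@5
I2 mul r3: issue@3 deps=(0,1) exec_start@5 write@7
I3 mul r3: issue@4 deps=(2,0) exec_start@7 write@9
I4 mul r4: issue@5 deps=(1,0) exec_start@5 write@7
I5 add r4: issue@6 deps=(1,None) exec_start@6 write@7

Answer: 2 5 7 9 7 7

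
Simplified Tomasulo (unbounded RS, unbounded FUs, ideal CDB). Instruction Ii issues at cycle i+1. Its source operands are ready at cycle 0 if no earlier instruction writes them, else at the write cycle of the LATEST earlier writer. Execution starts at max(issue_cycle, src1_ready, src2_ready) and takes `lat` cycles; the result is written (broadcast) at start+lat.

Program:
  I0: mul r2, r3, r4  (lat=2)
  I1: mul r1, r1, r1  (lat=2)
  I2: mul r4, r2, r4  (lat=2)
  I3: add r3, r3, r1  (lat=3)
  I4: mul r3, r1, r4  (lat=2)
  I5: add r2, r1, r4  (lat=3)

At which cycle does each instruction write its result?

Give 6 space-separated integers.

Answer: 3 4 5 7 7 9

Derivation:
I0 mul r2: issue@1 deps=(None,None) exec_start@1 write@3
I1 mul r1: issue@2 deps=(None,None) exec_start@2 write@4
I2 mul r4: issue@3 deps=(0,None) exec_start@3 write@5
I3 add r3: issue@4 deps=(None,1) exec_start@4 write@7
I4 mul r3: issue@5 deps=(1,2) exec_start@5 write@7
I5 add r2: issue@6 deps=(1,2) exec_start@6 write@9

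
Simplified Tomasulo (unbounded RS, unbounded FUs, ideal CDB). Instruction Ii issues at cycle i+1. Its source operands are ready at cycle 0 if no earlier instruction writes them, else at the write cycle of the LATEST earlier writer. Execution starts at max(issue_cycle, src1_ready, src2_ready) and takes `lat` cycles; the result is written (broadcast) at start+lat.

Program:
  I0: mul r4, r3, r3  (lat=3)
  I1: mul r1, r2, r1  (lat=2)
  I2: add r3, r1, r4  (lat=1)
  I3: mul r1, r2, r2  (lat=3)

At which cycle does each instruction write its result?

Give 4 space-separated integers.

I0 mul r4: issue@1 deps=(None,None) exec_start@1 write@4
I1 mul r1: issue@2 deps=(None,None) exec_start@2 write@4
I2 add r3: issue@3 deps=(1,0) exec_start@4 write@5
I3 mul r1: issue@4 deps=(None,None) exec_start@4 write@7

Answer: 4 4 5 7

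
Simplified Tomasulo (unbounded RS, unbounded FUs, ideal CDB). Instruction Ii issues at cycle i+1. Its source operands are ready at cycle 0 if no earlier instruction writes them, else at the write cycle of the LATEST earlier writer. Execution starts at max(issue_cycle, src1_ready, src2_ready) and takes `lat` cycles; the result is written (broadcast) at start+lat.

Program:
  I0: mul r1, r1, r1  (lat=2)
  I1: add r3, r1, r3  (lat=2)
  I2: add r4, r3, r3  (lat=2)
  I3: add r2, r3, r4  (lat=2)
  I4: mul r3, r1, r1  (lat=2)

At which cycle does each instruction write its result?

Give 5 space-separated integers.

Answer: 3 5 7 9 7

Derivation:
I0 mul r1: issue@1 deps=(None,None) exec_start@1 write@3
I1 add r3: issue@2 deps=(0,None) exec_start@3 write@5
I2 add r4: issue@3 deps=(1,1) exec_start@5 write@7
I3 add r2: issue@4 deps=(1,2) exec_start@7 write@9
I4 mul r3: issue@5 deps=(0,0) exec_start@5 write@7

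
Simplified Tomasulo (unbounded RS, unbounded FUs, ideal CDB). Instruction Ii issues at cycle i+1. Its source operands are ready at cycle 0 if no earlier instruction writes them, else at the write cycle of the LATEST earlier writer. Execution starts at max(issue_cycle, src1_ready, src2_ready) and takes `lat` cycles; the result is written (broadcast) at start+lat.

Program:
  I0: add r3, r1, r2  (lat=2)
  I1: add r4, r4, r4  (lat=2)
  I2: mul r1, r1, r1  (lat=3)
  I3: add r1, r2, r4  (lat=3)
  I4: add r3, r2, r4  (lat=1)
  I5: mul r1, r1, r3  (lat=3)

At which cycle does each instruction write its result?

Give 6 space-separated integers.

I0 add r3: issue@1 deps=(None,None) exec_start@1 write@3
I1 add r4: issue@2 deps=(None,None) exec_start@2 write@4
I2 mul r1: issue@3 deps=(None,None) exec_start@3 write@6
I3 add r1: issue@4 deps=(None,1) exec_start@4 write@7
I4 add r3: issue@5 deps=(None,1) exec_start@5 write@6
I5 mul r1: issue@6 deps=(3,4) exec_start@7 write@10

Answer: 3 4 6 7 6 10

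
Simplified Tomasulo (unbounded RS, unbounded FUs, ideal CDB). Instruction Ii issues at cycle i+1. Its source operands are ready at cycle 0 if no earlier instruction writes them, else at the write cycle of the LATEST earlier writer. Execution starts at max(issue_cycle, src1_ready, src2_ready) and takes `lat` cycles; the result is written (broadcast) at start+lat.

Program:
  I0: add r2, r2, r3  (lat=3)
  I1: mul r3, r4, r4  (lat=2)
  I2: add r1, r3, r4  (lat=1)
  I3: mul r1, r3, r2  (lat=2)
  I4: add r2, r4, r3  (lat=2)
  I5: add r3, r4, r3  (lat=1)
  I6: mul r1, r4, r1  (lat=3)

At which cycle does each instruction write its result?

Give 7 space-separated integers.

I0 add r2: issue@1 deps=(None,None) exec_start@1 write@4
I1 mul r3: issue@2 deps=(None,None) exec_start@2 write@4
I2 add r1: issue@3 deps=(1,None) exec_start@4 write@5
I3 mul r1: issue@4 deps=(1,0) exec_start@4 write@6
I4 add r2: issue@5 deps=(None,1) exec_start@5 write@7
I5 add r3: issue@6 deps=(None,1) exec_start@6 write@7
I6 mul r1: issue@7 deps=(None,3) exec_start@7 write@10

Answer: 4 4 5 6 7 7 10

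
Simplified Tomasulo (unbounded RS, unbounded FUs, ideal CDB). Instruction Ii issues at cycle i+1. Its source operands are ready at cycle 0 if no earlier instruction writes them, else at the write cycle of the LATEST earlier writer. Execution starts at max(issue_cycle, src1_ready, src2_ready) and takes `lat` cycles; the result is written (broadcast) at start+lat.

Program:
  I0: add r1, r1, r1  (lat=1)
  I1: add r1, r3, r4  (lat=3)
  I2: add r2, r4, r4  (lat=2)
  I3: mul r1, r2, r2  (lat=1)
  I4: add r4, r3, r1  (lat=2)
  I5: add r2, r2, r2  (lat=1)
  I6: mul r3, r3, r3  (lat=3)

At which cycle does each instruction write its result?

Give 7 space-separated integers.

I0 add r1: issue@1 deps=(None,None) exec_start@1 write@2
I1 add r1: issue@2 deps=(None,None) exec_start@2 write@5
I2 add r2: issue@3 deps=(None,None) exec_start@3 write@5
I3 mul r1: issue@4 deps=(2,2) exec_start@5 write@6
I4 add r4: issue@5 deps=(None,3) exec_start@6 write@8
I5 add r2: issue@6 deps=(2,2) exec_start@6 write@7
I6 mul r3: issue@7 deps=(None,None) exec_start@7 write@10

Answer: 2 5 5 6 8 7 10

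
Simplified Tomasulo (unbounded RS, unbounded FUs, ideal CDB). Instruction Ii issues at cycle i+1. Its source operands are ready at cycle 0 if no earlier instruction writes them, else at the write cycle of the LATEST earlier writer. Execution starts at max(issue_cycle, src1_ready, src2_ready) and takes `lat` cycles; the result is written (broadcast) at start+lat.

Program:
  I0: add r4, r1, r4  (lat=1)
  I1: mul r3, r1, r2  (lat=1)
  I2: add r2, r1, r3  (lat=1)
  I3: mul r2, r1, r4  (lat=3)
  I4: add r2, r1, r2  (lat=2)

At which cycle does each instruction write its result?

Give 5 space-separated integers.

Answer: 2 3 4 7 9

Derivation:
I0 add r4: issue@1 deps=(None,None) exec_start@1 write@2
I1 mul r3: issue@2 deps=(None,None) exec_start@2 write@3
I2 add r2: issue@3 deps=(None,1) exec_start@3 write@4
I3 mul r2: issue@4 deps=(None,0) exec_start@4 write@7
I4 add r2: issue@5 deps=(None,3) exec_start@7 write@9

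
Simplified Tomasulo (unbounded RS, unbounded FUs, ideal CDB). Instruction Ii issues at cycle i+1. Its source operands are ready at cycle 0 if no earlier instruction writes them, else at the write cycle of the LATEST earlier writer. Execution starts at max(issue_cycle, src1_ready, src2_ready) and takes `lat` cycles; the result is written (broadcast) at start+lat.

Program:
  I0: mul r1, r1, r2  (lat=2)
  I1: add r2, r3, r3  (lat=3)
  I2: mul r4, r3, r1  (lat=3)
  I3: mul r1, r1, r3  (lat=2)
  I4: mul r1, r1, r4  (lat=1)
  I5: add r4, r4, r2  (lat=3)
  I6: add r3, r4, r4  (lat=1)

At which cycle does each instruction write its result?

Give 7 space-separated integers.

Answer: 3 5 6 6 7 9 10

Derivation:
I0 mul r1: issue@1 deps=(None,None) exec_start@1 write@3
I1 add r2: issue@2 deps=(None,None) exec_start@2 write@5
I2 mul r4: issue@3 deps=(None,0) exec_start@3 write@6
I3 mul r1: issue@4 deps=(0,None) exec_start@4 write@6
I4 mul r1: issue@5 deps=(3,2) exec_start@6 write@7
I5 add r4: issue@6 deps=(2,1) exec_start@6 write@9
I6 add r3: issue@7 deps=(5,5) exec_start@9 write@10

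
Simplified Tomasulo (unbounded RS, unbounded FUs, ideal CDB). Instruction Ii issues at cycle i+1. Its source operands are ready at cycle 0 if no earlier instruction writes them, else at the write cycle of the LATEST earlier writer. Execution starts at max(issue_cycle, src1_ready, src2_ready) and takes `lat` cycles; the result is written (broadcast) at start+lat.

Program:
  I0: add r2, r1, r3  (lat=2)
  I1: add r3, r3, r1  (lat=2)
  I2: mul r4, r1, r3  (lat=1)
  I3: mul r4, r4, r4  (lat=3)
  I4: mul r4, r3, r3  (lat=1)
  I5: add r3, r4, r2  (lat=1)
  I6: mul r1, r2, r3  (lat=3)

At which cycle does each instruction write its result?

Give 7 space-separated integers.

I0 add r2: issue@1 deps=(None,None) exec_start@1 write@3
I1 add r3: issue@2 deps=(None,None) exec_start@2 write@4
I2 mul r4: issue@3 deps=(None,1) exec_start@4 write@5
I3 mul r4: issue@4 deps=(2,2) exec_start@5 write@8
I4 mul r4: issue@5 deps=(1,1) exec_start@5 write@6
I5 add r3: issue@6 deps=(4,0) exec_start@6 write@7
I6 mul r1: issue@7 deps=(0,5) exec_start@7 write@10

Answer: 3 4 5 8 6 7 10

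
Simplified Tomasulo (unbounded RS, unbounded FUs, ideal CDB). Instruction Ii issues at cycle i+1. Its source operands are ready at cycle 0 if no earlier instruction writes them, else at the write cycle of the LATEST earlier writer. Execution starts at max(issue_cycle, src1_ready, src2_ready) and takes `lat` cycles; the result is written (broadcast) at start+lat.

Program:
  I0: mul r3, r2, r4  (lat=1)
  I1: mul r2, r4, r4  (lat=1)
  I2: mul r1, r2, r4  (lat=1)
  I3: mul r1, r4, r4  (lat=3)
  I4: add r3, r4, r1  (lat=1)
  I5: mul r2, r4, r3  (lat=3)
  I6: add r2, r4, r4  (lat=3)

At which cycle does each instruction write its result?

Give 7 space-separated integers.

Answer: 2 3 4 7 8 11 10

Derivation:
I0 mul r3: issue@1 deps=(None,None) exec_start@1 write@2
I1 mul r2: issue@2 deps=(None,None) exec_start@2 write@3
I2 mul r1: issue@3 deps=(1,None) exec_start@3 write@4
I3 mul r1: issue@4 deps=(None,None) exec_start@4 write@7
I4 add r3: issue@5 deps=(None,3) exec_start@7 write@8
I5 mul r2: issue@6 deps=(None,4) exec_start@8 write@11
I6 add r2: issue@7 deps=(None,None) exec_start@7 write@10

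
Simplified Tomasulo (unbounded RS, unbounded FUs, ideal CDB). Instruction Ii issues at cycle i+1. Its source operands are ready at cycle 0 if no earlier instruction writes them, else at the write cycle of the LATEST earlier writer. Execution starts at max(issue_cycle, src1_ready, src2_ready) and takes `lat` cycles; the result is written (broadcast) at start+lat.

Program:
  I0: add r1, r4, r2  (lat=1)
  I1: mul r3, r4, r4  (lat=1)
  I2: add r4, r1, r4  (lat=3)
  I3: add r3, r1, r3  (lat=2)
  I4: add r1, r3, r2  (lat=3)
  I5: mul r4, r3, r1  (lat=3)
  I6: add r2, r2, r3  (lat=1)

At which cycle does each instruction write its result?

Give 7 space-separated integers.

Answer: 2 3 6 6 9 12 8

Derivation:
I0 add r1: issue@1 deps=(None,None) exec_start@1 write@2
I1 mul r3: issue@2 deps=(None,None) exec_start@2 write@3
I2 add r4: issue@3 deps=(0,None) exec_start@3 write@6
I3 add r3: issue@4 deps=(0,1) exec_start@4 write@6
I4 add r1: issue@5 deps=(3,None) exec_start@6 write@9
I5 mul r4: issue@6 deps=(3,4) exec_start@9 write@12
I6 add r2: issue@7 deps=(None,3) exec_start@7 write@8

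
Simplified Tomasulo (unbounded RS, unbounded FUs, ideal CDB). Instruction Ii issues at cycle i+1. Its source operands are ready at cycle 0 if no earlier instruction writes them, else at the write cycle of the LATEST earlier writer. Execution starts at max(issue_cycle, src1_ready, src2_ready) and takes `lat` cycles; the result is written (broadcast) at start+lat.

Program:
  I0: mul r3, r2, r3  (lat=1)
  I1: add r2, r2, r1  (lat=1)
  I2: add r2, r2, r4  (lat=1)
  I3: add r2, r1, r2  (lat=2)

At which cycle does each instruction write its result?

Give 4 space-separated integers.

Answer: 2 3 4 6

Derivation:
I0 mul r3: issue@1 deps=(None,None) exec_start@1 write@2
I1 add r2: issue@2 deps=(None,None) exec_start@2 write@3
I2 add r2: issue@3 deps=(1,None) exec_start@3 write@4
I3 add r2: issue@4 deps=(None,2) exec_start@4 write@6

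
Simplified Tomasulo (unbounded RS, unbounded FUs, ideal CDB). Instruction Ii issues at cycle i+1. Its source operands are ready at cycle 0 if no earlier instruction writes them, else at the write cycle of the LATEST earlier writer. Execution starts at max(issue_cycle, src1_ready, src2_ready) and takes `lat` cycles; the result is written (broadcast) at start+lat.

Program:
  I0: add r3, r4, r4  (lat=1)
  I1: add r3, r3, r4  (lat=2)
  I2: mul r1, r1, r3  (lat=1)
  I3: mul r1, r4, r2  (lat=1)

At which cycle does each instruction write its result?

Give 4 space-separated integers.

I0 add r3: issue@1 deps=(None,None) exec_start@1 write@2
I1 add r3: issue@2 deps=(0,None) exec_start@2 write@4
I2 mul r1: issue@3 deps=(None,1) exec_start@4 write@5
I3 mul r1: issue@4 deps=(None,None) exec_start@4 write@5

Answer: 2 4 5 5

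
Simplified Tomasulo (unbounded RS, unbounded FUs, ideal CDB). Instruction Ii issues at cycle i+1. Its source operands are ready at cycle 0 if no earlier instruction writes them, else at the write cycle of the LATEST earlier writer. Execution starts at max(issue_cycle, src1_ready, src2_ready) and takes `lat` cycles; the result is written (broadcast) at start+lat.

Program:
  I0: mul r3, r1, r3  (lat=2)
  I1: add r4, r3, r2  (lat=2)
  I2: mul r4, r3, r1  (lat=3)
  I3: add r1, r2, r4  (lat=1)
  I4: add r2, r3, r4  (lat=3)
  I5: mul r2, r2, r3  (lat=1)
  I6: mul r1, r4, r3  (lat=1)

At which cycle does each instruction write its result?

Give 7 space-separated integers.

Answer: 3 5 6 7 9 10 8

Derivation:
I0 mul r3: issue@1 deps=(None,None) exec_start@1 write@3
I1 add r4: issue@2 deps=(0,None) exec_start@3 write@5
I2 mul r4: issue@3 deps=(0,None) exec_start@3 write@6
I3 add r1: issue@4 deps=(None,2) exec_start@6 write@7
I4 add r2: issue@5 deps=(0,2) exec_start@6 write@9
I5 mul r2: issue@6 deps=(4,0) exec_start@9 write@10
I6 mul r1: issue@7 deps=(2,0) exec_start@7 write@8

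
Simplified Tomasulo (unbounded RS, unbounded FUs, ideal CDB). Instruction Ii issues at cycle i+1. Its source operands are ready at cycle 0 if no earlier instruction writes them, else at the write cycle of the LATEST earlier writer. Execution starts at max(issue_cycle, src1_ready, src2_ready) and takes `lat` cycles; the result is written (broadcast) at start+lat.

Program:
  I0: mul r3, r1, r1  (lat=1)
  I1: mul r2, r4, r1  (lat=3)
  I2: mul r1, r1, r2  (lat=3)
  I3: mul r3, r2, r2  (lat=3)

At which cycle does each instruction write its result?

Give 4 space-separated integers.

Answer: 2 5 8 8

Derivation:
I0 mul r3: issue@1 deps=(None,None) exec_start@1 write@2
I1 mul r2: issue@2 deps=(None,None) exec_start@2 write@5
I2 mul r1: issue@3 deps=(None,1) exec_start@5 write@8
I3 mul r3: issue@4 deps=(1,1) exec_start@5 write@8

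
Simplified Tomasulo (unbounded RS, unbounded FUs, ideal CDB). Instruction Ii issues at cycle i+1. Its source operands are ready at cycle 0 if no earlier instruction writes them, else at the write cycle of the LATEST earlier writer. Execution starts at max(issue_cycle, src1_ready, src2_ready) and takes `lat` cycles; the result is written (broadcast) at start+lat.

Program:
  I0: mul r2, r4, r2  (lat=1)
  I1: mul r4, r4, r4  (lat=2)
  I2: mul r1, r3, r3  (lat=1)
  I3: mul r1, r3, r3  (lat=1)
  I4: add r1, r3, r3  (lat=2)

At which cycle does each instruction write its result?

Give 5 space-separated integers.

I0 mul r2: issue@1 deps=(None,None) exec_start@1 write@2
I1 mul r4: issue@2 deps=(None,None) exec_start@2 write@4
I2 mul r1: issue@3 deps=(None,None) exec_start@3 write@4
I3 mul r1: issue@4 deps=(None,None) exec_start@4 write@5
I4 add r1: issue@5 deps=(None,None) exec_start@5 write@7

Answer: 2 4 4 5 7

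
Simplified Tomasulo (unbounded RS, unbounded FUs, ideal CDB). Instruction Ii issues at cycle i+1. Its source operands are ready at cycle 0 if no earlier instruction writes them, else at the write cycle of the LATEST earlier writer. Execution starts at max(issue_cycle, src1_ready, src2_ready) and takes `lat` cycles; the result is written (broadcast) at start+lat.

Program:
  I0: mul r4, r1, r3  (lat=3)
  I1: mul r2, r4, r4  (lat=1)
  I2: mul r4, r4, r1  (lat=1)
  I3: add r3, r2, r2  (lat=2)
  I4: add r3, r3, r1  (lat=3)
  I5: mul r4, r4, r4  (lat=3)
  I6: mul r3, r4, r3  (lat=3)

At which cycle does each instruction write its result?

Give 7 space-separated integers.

I0 mul r4: issue@1 deps=(None,None) exec_start@1 write@4
I1 mul r2: issue@2 deps=(0,0) exec_start@4 write@5
I2 mul r4: issue@3 deps=(0,None) exec_start@4 write@5
I3 add r3: issue@4 deps=(1,1) exec_start@5 write@7
I4 add r3: issue@5 deps=(3,None) exec_start@7 write@10
I5 mul r4: issue@6 deps=(2,2) exec_start@6 write@9
I6 mul r3: issue@7 deps=(5,4) exec_start@10 write@13

Answer: 4 5 5 7 10 9 13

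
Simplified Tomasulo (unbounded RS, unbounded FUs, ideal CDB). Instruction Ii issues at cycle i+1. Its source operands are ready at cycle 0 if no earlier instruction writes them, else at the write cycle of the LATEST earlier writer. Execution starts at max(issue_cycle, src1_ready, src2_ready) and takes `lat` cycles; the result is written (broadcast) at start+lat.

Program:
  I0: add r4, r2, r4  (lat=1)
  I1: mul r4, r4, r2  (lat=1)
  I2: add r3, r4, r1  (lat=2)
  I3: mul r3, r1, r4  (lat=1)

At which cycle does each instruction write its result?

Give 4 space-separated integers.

I0 add r4: issue@1 deps=(None,None) exec_start@1 write@2
I1 mul r4: issue@2 deps=(0,None) exec_start@2 write@3
I2 add r3: issue@3 deps=(1,None) exec_start@3 write@5
I3 mul r3: issue@4 deps=(None,1) exec_start@4 write@5

Answer: 2 3 5 5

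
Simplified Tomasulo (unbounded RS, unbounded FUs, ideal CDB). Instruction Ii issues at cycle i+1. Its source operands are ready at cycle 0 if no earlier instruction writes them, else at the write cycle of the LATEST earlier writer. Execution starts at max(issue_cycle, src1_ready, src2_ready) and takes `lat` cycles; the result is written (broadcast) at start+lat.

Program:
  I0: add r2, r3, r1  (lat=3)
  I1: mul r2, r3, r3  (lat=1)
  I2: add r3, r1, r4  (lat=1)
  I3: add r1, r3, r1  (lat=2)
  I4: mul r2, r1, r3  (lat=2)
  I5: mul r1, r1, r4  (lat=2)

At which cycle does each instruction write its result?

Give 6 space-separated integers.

Answer: 4 3 4 6 8 8

Derivation:
I0 add r2: issue@1 deps=(None,None) exec_start@1 write@4
I1 mul r2: issue@2 deps=(None,None) exec_start@2 write@3
I2 add r3: issue@3 deps=(None,None) exec_start@3 write@4
I3 add r1: issue@4 deps=(2,None) exec_start@4 write@6
I4 mul r2: issue@5 deps=(3,2) exec_start@6 write@8
I5 mul r1: issue@6 deps=(3,None) exec_start@6 write@8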